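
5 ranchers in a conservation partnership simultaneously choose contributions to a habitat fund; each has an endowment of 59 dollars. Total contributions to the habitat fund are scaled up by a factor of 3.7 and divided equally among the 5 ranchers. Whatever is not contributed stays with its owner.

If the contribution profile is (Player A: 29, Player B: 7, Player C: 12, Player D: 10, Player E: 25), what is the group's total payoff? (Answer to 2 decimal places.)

Total contributed: 29 + 7 + 12 + 10 + 25 = 83; total kept: 5 × 59 − 83 = 212.
The habitat fund pays out 3.7 × 83 = 307.10 in aggregate.
Group total = 212 + 307.10 = 519.10.

519.10 dollars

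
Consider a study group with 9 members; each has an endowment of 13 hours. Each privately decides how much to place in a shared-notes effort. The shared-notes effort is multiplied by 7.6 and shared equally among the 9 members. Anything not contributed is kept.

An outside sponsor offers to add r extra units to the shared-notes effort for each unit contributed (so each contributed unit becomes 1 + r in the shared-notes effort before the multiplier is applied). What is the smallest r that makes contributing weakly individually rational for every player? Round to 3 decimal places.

With matching at rate r, one contributed unit becomes (1 + r) in the shared-notes effort and returns 7.6 × (1 + r) / 9 to the contributor.
Setting this equal to 1: 1 + r = 9/7.6 = 1.1842.
So the minimum matching rate is r = 1.1842 − 1 = 0.184.

0.184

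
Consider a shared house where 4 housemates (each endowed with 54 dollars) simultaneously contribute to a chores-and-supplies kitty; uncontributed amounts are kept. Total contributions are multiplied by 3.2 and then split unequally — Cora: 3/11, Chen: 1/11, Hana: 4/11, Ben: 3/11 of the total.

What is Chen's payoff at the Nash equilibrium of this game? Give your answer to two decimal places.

A player with share s gets back 3.2·s per unit contributed, so full contribution is dominant for anyone with s > 1/3.2 = 0.3125 and zero contribution is dominant for anyone below.
Only Hana (4/11) clears that bar, contributing 54; the remaining 3 contribute 0. Total contributed: 54.
Chen keeps 54 and receives 3.2 × 54 × 1/11 = 15.71 from the chores-and-supplies kitty, for a payoff of 69.71.

69.71 dollars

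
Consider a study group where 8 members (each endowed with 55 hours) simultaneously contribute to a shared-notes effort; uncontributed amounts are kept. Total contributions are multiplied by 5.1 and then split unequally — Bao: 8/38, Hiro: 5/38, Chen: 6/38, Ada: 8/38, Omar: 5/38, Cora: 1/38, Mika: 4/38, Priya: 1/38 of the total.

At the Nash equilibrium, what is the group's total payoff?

Each unit j contributes comes back to j as 5.1 × (j's share), so j prefers to contribute only if that share exceeds 1/5.1 = 0.1961; otherwise keeping the unit dominates.
Bao and Ada clear that bar, contributing 55 each; the remaining 6 contribute 0. Total contributed: 110.
The shared-notes effort pays out 5.1 × 110 = 561.00 in total (split across the unequal shares, but the aggregate is all that matters for the group sum).
The 6 free-riders keep 55 each, adding 330. Group total = 330 + 561.00 = 891.00.

891.00 hours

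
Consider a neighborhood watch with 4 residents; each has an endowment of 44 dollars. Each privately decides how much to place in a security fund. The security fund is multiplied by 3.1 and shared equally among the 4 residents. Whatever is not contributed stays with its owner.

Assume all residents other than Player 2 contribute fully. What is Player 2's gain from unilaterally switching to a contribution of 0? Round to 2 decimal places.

Switching from a contribution of 44 to 0 lets Player 2 keep an extra 44 dollars, but lowers the security fund by 44, which costs Player 2 their own share of that drop: 3.1/4 × 44 = 34.10.
Net gain = 44 − 34.10 = 9.90. The private return per contributed unit (0.7750) is below 1, so free-riding is indeed the best response regardless of what the others do.

9.90 dollars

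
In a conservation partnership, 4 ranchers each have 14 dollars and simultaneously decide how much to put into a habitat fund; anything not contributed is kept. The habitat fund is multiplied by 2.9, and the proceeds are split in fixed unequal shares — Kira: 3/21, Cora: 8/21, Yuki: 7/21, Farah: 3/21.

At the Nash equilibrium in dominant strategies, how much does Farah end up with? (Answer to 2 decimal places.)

19.80 dollars

A player with share s gets back 2.9·s per unit contributed, so full contribution is dominant for anyone with s > 1/2.9 = 0.3448 and zero contribution is dominant for anyone below.
Cora alone (share 8/21) is above the threshold, contributing 14; the remaining 3 contribute 0. Total contributed: 14.
Farah keeps 14 and receives 2.9 × 14 × 3/21 = 5.80 from the habitat fund, for a payoff of 19.80.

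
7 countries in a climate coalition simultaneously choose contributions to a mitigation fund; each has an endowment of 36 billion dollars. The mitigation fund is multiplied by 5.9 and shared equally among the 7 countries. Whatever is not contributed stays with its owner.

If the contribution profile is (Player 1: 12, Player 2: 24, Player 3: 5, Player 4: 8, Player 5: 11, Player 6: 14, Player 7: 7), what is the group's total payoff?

648.90 billion dollars

Total contributed: 12 + 24 + 5 + 8 + 11 + 14 + 7 = 81; total kept: 7 × 36 − 81 = 171.
The mitigation fund pays out 5.9 × 81 = 477.90 in aggregate.
Group total = 171 + 477.90 = 648.90.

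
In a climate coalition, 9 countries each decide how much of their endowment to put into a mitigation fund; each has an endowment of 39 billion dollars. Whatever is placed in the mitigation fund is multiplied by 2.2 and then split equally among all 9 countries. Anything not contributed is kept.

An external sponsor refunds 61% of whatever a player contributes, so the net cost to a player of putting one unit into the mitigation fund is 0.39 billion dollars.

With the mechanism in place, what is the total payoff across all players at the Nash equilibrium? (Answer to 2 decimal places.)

With the mechanism, a contributed unit returns (2.2/9) / 0.39 = 0.6268 per unit of net cost — still below 1 — so contributing 0 remains dominant for every player.
At the Nash equilibrium no one contributes; group total payoff = 9 × 39 = 351.

351.00 billion dollars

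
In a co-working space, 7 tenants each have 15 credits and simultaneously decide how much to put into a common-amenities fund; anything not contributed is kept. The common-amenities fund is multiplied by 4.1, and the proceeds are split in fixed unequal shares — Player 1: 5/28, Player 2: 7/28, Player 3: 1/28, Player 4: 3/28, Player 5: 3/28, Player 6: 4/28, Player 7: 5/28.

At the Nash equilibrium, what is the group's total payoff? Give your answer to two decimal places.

151.50 credits

Each unit j contributes comes back to j as 4.1 × (j's share), so j prefers to contribute only if that share exceeds 1/4.1 = 0.2439; otherwise keeping the unit dominates.
The only share above 0.2439 is Player 2's 7/28, contributing 15; the remaining 6 contribute 0. Total contributed: 15.
The common-amenities fund pays out 4.1 × 15 = 61.50 in total (split across the unequal shares, but the aggregate is all that matters for the group sum).
The 6 free-riders keep 15 each, adding 90. Group total = 90 + 61.50 = 151.50.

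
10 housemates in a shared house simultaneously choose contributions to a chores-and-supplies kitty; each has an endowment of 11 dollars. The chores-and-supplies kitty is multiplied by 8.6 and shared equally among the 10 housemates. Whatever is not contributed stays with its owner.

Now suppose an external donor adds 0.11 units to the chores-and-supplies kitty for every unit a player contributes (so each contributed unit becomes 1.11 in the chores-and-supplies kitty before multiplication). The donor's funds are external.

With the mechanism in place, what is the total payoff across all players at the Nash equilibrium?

110.00 dollars

The effective private return is 8.6 × 1.11 / 10 = 0.9546, which is still under 1, so the mechanism doesn't change anyone's dominant strategy: zero contribution.
At the Nash equilibrium no one contributes; group total payoff = 10 × 11 = 110.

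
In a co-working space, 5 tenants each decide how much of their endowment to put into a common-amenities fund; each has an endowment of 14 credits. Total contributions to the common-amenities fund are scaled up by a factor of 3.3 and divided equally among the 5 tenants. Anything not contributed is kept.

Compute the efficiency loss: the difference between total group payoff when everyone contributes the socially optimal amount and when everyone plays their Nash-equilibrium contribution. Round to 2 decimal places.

Each contributed unit returns 3.3/5 = 0.6600 to its contributor — below 1 — so contributing 0 is dominant for every player. At the Nash equilibrium everyone keeps their 14, and the group total is 5 × 14 = 70.
Each contributed unit returns 3.300 to the group as a whole (0.6600 to each of 5 players), which exceeds 1, so the social optimum is full contribution: group total = 3.300 × 70 = 231.00.
Efficiency loss = 231.00 − 70 = 161.00.

161.00 credits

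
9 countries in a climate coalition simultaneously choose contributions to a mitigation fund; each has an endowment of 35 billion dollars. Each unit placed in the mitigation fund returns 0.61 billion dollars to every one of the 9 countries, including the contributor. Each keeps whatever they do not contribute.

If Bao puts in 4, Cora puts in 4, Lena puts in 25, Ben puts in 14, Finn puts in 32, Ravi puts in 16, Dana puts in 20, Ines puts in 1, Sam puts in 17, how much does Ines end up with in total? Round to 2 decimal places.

115.13 billion dollars

Total contributed: 4 + 4 + 25 + 14 + 32 + 16 + 20 + 1 + 17 = 133.
Each receives 0.61 × 133 = 81.13 from the mitigation fund.
Ines keeps 35 − 1 = 34, so Ines's payoff is 34 + 81.13 = 115.13.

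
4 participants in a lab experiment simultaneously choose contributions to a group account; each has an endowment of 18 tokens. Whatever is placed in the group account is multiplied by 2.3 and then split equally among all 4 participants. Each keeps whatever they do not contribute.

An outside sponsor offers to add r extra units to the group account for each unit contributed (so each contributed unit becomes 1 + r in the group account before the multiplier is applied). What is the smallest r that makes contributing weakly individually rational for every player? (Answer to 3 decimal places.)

With matching at rate r, one contributed unit becomes (1 + r) in the group account and returns 2.3 × (1 + r) / 4 to the contributor.
Setting this equal to 1: 1 + r = 4/2.3 = 1.7391.
So the minimum matching rate is r = 1.7391 − 1 = 0.739.

0.739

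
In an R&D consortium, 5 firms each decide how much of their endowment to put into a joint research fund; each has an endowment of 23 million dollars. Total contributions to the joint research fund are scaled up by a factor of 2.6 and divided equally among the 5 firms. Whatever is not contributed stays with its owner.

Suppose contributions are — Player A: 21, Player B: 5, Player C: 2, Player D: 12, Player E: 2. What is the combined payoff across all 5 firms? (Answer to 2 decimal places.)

Total contributed: 21 + 5 + 2 + 12 + 2 = 42; total kept: 5 × 23 − 42 = 73.
The joint research fund pays out 2.6 × 42 = 109.20 in aggregate.
Group total = 73 + 109.20 = 182.20.

182.20 million dollars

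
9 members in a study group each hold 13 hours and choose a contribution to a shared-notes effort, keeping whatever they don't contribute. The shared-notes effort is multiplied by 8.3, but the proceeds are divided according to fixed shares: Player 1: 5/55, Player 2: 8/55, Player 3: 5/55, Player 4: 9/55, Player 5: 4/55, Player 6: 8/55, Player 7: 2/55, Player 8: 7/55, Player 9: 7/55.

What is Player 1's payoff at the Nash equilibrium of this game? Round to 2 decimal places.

62.05 hours

Player j's private return per contributed unit is 8.3 × (j's share). Contributing is weakly dominant for j when that share is at least 1/8.3 = 0.1205, and contributing 0 is dominant otherwise.
The shares above 0.1205 belong to Player 2, Player 4, Player 6, Player 8 and Player 9, contributing 13 each; the remaining 4 contribute 0. Total contributed: 65.
Player 1 keeps 13 and receives 8.3 × 65 × 5/55 = 49.05 from the shared-notes effort, for a payoff of 62.05.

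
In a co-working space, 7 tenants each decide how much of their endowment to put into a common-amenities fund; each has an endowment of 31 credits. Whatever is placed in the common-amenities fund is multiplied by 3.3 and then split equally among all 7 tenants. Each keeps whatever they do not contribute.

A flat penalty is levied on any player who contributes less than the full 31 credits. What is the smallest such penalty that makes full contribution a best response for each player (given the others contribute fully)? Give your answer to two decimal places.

Given the others contribute fully, the best deviation is to contribute 0 (any partial contribution still incurs the fine and gives up units whose private return 0.4714 is below 1).
Deviating from 31 to 0 saves 31 credits but forfeits the deviator's share of the drop in the common-amenities fund: 3.3/7 × 31 = 14.61.
So the deviation gain is 31 − 14.61 = 16.39, and the fine must be at least 16.39 credits to wipe it out.

16.39 credits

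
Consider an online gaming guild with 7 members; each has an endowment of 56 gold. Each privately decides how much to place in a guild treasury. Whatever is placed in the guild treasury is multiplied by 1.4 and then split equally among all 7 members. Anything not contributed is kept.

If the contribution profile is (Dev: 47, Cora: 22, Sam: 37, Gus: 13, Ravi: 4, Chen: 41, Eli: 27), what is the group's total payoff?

468.40 gold

Total contributed: 47 + 22 + 37 + 13 + 4 + 41 + 27 = 191; total kept: 7 × 56 − 191 = 201.
The guild treasury pays out 1.4 × 191 = 267.40 in aggregate.
Group total = 201 + 267.40 = 468.40.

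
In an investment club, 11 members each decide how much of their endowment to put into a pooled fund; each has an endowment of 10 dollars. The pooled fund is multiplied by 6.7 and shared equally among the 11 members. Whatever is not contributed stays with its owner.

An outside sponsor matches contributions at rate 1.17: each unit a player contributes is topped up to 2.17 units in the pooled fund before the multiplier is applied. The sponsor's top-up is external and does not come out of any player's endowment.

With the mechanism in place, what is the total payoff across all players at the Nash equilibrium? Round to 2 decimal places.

1599.29 dollars

Under the mechanism each unit contributed yields 6.7 × 2.17 / 11 = 1.3217 back to its contributor per unit of net cost, which exceeds 1, making full contribution the dominant choice for everyone.
At the Nash equilibrium everyone contributes 10. Group total payoff = 6.7 × 2.17 × 110 = 1599.29.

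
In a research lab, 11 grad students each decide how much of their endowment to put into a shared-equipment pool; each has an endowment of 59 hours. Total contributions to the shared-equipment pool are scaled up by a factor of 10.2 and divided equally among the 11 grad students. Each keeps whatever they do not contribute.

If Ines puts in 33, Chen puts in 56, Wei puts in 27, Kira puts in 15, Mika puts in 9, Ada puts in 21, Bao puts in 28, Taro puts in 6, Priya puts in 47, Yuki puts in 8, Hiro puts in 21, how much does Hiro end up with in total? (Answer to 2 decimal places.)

289.29 hours

Total contributed: 33 + 56 + 27 + 15 + 9 + 21 + 28 + 6 + 47 + 8 + 21 = 271.
Each receives 10.2 × 271 / 11 = 251.29 from the shared-equipment pool.
Hiro keeps 59 − 21 = 38, so Hiro's payoff is 38 + 251.29 = 289.29.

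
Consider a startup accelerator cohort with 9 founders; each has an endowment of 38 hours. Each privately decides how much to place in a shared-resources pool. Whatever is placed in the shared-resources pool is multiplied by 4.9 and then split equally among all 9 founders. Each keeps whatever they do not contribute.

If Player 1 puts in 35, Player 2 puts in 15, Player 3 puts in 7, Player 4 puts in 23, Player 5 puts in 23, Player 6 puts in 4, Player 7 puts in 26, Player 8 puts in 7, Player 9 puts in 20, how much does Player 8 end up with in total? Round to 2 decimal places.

118.11 hours

Total contributed: 35 + 15 + 7 + 23 + 23 + 4 + 26 + 7 + 20 = 160.
Each receives 4.9 × 160 / 9 = 87.11 from the shared-resources pool.
Player 8 keeps 38 − 7 = 31, so Player 8's payoff is 31 + 87.11 = 118.11.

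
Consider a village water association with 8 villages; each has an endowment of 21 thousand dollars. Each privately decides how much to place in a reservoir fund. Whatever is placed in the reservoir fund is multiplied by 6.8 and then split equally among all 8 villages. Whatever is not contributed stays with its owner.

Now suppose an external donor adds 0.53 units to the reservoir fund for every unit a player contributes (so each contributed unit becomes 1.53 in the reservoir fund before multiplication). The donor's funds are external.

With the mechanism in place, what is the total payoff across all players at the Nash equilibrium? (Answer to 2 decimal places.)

Under the mechanism each unit contributed yields 6.8 × 1.53 / 8 = 1.3005 back to its contributor per unit of net cost, which exceeds 1, making full contribution the dominant choice for everyone.
So the Nash equilibrium is full contribution by all 8; the group earns 6.8 × 1.53 × 168 = 1747.87.

1747.87 thousand dollars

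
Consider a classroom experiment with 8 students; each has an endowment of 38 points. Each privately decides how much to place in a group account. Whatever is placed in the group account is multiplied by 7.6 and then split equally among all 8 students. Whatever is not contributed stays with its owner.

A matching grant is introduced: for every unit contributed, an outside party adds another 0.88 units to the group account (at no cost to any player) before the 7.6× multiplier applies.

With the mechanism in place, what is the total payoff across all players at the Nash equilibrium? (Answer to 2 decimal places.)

With the mechanism, a contributed unit returns 7.6 × 1.88 / 8 = 1.7860 per unit of net cost to the contributor — now above 1 — so contributing fully is weakly dominant for every player.
So the Nash equilibrium is full contribution by all 8; the group earns 7.6 × 1.88 × 304 = 4343.55.

4343.55 points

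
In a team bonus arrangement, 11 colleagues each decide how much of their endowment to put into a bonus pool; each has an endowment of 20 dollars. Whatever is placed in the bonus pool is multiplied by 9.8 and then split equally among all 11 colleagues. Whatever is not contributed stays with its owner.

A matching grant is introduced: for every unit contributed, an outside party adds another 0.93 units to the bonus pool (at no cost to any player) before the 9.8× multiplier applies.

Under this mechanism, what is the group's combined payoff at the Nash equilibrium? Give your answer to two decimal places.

4161.08 dollars

With the mechanism, a contributed unit returns 9.8 × 1.93 / 11 = 1.7195 per unit of net cost to the contributor — now above 1 — so contributing fully is weakly dominant for every player.
So the Nash equilibrium is full contribution by all 11; the group earns 9.8 × 1.93 × 220 = 4161.08.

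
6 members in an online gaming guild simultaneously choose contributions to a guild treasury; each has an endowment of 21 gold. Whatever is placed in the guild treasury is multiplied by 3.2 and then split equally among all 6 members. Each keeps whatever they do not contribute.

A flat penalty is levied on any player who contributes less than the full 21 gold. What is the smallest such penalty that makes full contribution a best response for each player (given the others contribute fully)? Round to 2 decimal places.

9.80 gold

Given the others contribute fully, the best deviation is to contribute 0 (any partial contribution still incurs the fine and gives up units whose private return 0.5333 is below 1).
Deviating from 21 to 0 saves 21 gold but forfeits the deviator's share of the drop in the guild treasury: 3.2/6 × 21 = 11.20.
So the deviation gain is 21 − 11.20 = 9.80, and the fine must be at least 9.80 gold to wipe it out.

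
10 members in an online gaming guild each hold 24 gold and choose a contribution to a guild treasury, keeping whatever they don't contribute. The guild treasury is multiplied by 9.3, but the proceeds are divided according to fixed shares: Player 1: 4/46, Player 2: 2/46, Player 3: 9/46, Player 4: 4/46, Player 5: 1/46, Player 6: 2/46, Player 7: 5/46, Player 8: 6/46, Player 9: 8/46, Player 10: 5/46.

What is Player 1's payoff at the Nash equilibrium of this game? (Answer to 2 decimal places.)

121.04 gold

Player j's private return per contributed unit is 9.3 × (j's share). Contributing is weakly dominant for j when that share is at least 1/9.3 = 0.1075, and contributing 0 is dominant otherwise.
Player 3, Player 7, Player 8, Player 9 and Player 10 are above the threshold, contributing 24 each; the remaining 5 contribute 0. Total contributed: 120.
Player 1 keeps 24 and receives 9.3 × 120 × 4/46 = 97.04 from the guild treasury, for a payoff of 121.04.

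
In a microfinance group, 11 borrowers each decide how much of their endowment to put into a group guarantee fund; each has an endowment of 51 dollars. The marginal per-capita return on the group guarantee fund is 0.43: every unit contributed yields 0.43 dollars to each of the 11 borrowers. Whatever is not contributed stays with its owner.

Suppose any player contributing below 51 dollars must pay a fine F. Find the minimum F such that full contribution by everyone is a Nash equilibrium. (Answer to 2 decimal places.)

Given the others contribute fully, the best deviation is to contribute 0 (any partial contribution still incurs the fine and gives up units whose private return 0.43 is below 1).
Deviating from 51 to 0 saves 51 dollars but forfeits the deviator's share of the drop in the group guarantee fund: 0.43 × 51 = 21.93.
So the deviation gain is 51 − 21.93 = 29.07, and the fine must be at least 29.07 dollars to wipe it out.

29.07 dollars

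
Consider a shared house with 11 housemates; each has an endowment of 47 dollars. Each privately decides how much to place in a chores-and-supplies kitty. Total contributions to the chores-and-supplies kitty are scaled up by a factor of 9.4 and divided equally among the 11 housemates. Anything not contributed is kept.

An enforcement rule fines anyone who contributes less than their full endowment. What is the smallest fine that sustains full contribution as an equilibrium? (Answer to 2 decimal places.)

6.84 dollars

Given the others contribute fully, the best deviation is to contribute 0 (any partial contribution still incurs the fine and gives up units whose private return 0.8545 is below 1).
Deviating from 47 to 0 saves 47 dollars but forfeits the deviator's share of the drop in the chores-and-supplies kitty: 9.4/11 × 47 = 40.16.
So the deviation gain is 47 − 40.16 = 6.84, and the fine must be at least 6.84 dollars to wipe it out.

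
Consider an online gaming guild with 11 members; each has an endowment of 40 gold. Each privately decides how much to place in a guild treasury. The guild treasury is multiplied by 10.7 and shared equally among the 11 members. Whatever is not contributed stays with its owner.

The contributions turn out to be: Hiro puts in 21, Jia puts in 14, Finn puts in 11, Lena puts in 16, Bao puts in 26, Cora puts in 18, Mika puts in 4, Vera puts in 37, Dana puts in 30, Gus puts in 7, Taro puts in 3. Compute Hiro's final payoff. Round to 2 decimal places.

Total contributed: 21 + 14 + 11 + 16 + 26 + 18 + 4 + 37 + 30 + 7 + 3 = 187.
Each receives 10.7 × 187 / 11 = 181.90 from the guild treasury.
Hiro keeps 40 − 21 = 19, so Hiro's payoff is 19 + 181.90 = 200.90.

200.90 gold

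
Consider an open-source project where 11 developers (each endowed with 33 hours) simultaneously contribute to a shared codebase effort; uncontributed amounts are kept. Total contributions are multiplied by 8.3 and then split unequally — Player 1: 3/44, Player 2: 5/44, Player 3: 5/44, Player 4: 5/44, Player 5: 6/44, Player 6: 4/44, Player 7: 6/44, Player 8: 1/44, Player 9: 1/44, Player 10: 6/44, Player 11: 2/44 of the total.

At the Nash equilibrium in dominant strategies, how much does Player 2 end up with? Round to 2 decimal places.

Each unit j contributes comes back to j as 8.3 × (j's share), so j prefers to contribute only if that share exceeds 1/8.3 = 0.1205; otherwise keeping the unit dominates.
Player 5, Player 7 and Player 10 clear that bar, contributing 33 each; the remaining 8 contribute 0. Total contributed: 99.
Player 2 keeps 33 and receives 8.3 × 99 × 5/44 = 93.38 from the shared codebase effort, for a payoff of 126.38.

126.38 hours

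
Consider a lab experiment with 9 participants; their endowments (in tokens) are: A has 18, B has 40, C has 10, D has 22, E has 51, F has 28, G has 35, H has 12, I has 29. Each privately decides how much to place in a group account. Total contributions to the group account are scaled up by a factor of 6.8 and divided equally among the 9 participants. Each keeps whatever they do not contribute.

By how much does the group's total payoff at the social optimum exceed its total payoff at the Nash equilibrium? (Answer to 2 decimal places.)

1421.00 tokens

The private return per contributed unit is 6.8/9 = 0.7556 < 1 for every player regardless of endowment, so the Nash equilibrium is zero contribution and the group total is Σ E_j = 18 + 40 + 10 + 22 + 51 + 28 + 35 + 12 + 29 = 245.
Each contributed unit returns 6.800 to the group, so the social optimum is full contribution by everyone: group total = 6.800 × 245 = 1666.00.
Efficiency loss = (6.800 − 1) × 245 = 1421.00.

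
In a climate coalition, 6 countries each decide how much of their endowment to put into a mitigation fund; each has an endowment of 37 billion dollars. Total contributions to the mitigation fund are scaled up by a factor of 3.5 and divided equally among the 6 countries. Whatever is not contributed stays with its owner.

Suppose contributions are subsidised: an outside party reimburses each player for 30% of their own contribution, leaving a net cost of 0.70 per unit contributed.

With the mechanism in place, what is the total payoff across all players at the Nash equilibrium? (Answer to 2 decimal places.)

222.00 billion dollars

With the mechanism, a contributed unit returns (3.5/6) / 0.70 = 0.8333 per unit of net cost — still below 1 — so contributing 0 remains dominant for every player.
Everyone keeps their endowment and the group total is 6 × 37 = 222.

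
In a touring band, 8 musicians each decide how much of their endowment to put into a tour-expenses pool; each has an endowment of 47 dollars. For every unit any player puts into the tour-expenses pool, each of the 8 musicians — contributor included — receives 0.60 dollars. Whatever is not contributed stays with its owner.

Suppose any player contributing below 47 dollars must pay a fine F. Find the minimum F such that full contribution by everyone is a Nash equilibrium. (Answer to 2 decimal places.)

Given the others contribute fully, the best deviation is to contribute 0 (any partial contribution still incurs the fine and gives up units whose private return 0.60 is below 1).
Deviating from 47 to 0 saves 47 dollars but forfeits the deviator's share of the drop in the tour-expenses pool: 0.60 × 47 = 28.20.
So the deviation gain is 47 − 28.20 = 18.80, and the fine must be at least 18.80 dollars to wipe it out.

18.80 dollars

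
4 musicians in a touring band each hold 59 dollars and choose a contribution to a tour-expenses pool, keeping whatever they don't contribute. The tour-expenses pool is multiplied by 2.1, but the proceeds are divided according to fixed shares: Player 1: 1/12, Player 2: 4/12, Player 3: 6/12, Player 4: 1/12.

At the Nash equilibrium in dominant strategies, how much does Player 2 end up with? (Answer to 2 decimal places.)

A player with share s gets back 2.1·s per unit contributed, so full contribution is dominant for anyone with s > 1/2.1 = 0.4762 and zero contribution is dominant for anyone below.
Player 3 alone (share 6/12) is above the threshold, contributing 59; the remaining 3 contribute 0. Total contributed: 59.
Player 2 keeps 59 and receives 2.1 × 59 × 4/12 = 41.30 from the tour-expenses pool, for a payoff of 100.30.

100.30 dollars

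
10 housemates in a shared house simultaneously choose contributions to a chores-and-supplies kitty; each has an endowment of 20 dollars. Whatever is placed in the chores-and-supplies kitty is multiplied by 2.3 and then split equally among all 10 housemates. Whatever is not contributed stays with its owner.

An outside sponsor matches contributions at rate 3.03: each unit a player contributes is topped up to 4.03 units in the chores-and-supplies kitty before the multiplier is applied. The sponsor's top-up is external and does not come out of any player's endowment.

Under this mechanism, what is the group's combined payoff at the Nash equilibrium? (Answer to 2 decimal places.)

With the mechanism, a contributed unit returns 2.3 × 4.03 / 10 = 0.9269 per unit of net cost — still below 1 — so contributing 0 remains dominant for every player.
At the Nash equilibrium no one contributes; group total payoff = 10 × 20 = 200.

200.00 dollars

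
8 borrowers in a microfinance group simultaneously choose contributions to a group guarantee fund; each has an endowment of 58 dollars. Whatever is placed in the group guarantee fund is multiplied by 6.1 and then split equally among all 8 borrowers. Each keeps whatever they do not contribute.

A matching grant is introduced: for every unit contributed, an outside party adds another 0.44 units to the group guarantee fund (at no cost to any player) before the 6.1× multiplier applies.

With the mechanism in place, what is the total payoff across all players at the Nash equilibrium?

4075.78 dollars

Under the mechanism each unit contributed yields 6.1 × 1.44 / 8 = 1.0980 back to its contributor per unit of net cost, which exceeds 1, making full contribution the dominant choice for everyone.
At the Nash equilibrium everyone contributes 58. Group total payoff = 6.1 × 1.44 × 464 = 4075.78.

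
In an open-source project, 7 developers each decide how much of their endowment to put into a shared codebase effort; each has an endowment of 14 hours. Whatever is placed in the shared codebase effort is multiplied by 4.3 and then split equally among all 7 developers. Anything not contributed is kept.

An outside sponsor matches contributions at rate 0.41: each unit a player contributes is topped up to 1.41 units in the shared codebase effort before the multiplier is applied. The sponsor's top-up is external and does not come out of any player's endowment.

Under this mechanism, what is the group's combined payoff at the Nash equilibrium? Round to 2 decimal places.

Even with the mechanism, each unit contributed returns only 4.3 × 1.41 / 7 = 0.8661 per unit of net cost, so contributing nothing is still dominant.
At the Nash equilibrium no one contributes; group total payoff = 7 × 14 = 98.

98.00 hours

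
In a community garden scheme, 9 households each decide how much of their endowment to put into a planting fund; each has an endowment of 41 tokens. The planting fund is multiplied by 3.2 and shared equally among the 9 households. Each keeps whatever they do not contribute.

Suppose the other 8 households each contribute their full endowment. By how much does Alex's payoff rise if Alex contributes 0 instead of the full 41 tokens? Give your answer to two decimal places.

26.42 tokens

Switching from a contribution of 41 to 0 lets Alex keep an extra 41 tokens, but lowers the planting fund by 41, which costs Alex their own share of that drop: 3.2/9 × 41 = 14.58.
Net gain = 41 − 14.58 = 26.42. The private return per contributed unit (0.3556) is below 1, so free-riding is indeed the best response regardless of what the others do.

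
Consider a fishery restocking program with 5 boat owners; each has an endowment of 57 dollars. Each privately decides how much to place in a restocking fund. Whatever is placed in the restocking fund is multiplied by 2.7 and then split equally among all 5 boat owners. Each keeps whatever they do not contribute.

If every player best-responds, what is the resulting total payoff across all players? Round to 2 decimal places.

285.00 dollars

Each contributed unit returns 2.7/5 = 0.5400 to its contributor — below 1 — so contributing 0 is dominant for every player. At the Nash equilibrium everyone keeps their 57, and the group total is 5 × 57 = 285.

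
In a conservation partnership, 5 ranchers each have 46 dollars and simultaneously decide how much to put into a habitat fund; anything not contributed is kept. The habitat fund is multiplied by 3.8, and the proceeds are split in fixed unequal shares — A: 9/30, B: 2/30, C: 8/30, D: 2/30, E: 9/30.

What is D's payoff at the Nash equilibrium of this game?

80.96 dollars

A player with share s gets back 3.8·s per unit contributed, so full contribution is dominant for anyone with s > 1/3.8 = 0.2632 and zero contribution is dominant for anyone below.
A, C and E clear that bar, contributing 46 each; the remaining 2 contribute 0. Total contributed: 138.
D keeps 46 and receives 3.8 × 138 × 2/30 = 34.96 from the habitat fund, for a payoff of 80.96.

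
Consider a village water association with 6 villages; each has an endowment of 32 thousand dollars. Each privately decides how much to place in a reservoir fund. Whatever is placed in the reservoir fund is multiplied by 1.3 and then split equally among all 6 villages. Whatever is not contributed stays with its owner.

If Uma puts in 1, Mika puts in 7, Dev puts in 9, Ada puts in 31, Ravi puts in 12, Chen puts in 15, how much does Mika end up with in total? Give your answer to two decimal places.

41.25 thousand dollars

Total contributed: 1 + 7 + 9 + 31 + 12 + 15 = 75.
Each receives 1.3 × 75 / 6 = 16.25 from the reservoir fund.
Mika keeps 32 − 7 = 25, so Mika's payoff is 25 + 16.25 = 41.25.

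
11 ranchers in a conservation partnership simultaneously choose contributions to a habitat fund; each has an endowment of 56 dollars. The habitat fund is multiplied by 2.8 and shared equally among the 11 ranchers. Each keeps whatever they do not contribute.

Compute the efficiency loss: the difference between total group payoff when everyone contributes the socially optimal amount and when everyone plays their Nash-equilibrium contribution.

Each contributed unit returns 2.8/11 = 0.2545 to its contributor — below 1 — so contributing 0 is dominant for every player. At the Nash equilibrium everyone keeps their 56, and the group total is 11 × 56 = 616.
Each contributed unit returns 2.800 to the group as a whole (0.2545 to each of 11 players), which exceeds 1, so the social optimum is full contribution: group total = 2.800 × 616 = 1724.80.
Efficiency loss = 1724.80 − 616 = 1108.80.

1108.80 dollars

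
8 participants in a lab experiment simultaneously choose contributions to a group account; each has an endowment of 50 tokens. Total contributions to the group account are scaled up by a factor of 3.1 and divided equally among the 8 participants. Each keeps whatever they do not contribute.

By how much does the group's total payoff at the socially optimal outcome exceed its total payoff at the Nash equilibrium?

Each contributed unit returns 3.1/8 = 0.3875 to its contributor — below 1 — so contributing 0 is dominant for every player. At the Nash equilibrium everyone keeps their 50, and the group total is 8 × 50 = 400.
Each contributed unit returns 3.100 to the group as a whole (0.3875 to each of 8 players), which exceeds 1, so the social optimum is full contribution: group total = 3.100 × 400 = 1240.00.
Efficiency loss = 1240.00 − 400 = 840.00.

840.00 tokens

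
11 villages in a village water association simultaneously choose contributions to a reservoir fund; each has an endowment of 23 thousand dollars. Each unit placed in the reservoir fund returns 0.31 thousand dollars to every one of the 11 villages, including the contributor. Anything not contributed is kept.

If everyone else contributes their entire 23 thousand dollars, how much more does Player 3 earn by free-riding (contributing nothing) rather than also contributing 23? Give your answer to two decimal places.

15.87 thousand dollars

Switching from a contribution of 23 to 0 lets Player 3 keep an extra 23 thousand dollars, but lowers the reservoir fund by 23, which costs Player 3 their own share of that drop: 0.31 × 23 = 7.13.
Net gain = 23 − 7.13 = 15.87. The private return per contributed unit (0.31) is below 1, so free-riding is indeed the best response regardless of what the others do.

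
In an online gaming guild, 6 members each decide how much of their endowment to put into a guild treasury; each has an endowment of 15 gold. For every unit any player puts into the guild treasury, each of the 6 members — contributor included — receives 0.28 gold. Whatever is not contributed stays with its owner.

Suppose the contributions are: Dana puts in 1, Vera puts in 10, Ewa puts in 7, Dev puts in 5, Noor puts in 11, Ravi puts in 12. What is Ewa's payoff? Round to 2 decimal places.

Total contributed: 1 + 10 + 7 + 5 + 11 + 12 = 46.
Each receives 0.28 × 46 = 12.88 from the guild treasury.
Ewa keeps 15 − 7 = 8, so Ewa's payoff is 8 + 12.88 = 20.88.

20.88 gold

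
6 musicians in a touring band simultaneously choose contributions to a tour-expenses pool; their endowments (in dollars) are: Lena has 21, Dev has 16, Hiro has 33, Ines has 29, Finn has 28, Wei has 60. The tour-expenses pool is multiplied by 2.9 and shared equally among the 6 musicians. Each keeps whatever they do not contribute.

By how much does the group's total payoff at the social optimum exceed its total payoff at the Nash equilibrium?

The private return per contributed unit is 2.9/6 = 0.4833 < 1 for every player regardless of endowment, so the Nash equilibrium is zero contribution and the group total is Σ E_j = 21 + 16 + 33 + 29 + 28 + 60 = 187.
Each contributed unit returns 2.900 to the group, so the social optimum is full contribution by everyone: group total = 2.900 × 187 = 542.30.
Efficiency loss = (2.900 − 1) × 187 = 355.30.

355.30 dollars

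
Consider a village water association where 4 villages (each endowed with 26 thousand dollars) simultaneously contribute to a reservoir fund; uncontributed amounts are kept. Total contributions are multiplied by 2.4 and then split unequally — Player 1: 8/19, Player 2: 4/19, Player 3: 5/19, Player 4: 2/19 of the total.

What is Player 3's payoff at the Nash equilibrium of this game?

For player j, contributing a unit is worthwhile iff 2.4 × (j's share) ≥ 1, i.e. iff j's share is at least 0.4167.
Only Player 1 (8/19) clears that bar, contributing 26; the remaining 3 contribute 0. Total contributed: 26.
Player 3 keeps 26 and receives 2.4 × 26 × 5/19 = 16.42 from the reservoir fund, for a payoff of 42.42.

42.42 thousand dollars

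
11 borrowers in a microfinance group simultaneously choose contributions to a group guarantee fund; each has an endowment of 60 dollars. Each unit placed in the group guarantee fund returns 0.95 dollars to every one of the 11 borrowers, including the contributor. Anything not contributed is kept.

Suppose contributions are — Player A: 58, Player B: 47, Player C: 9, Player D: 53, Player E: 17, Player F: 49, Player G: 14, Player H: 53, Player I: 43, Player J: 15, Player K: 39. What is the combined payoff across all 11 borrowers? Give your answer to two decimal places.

4411.65 dollars

Total contributed: 58 + 47 + 9 + 53 + 17 + 49 + 14 + 53 + 43 + 15 + 39 = 397; total kept: 11 × 60 − 397 = 263.
The group guarantee fund pays out 0.95 × 11 × 397 = 4148.65 in aggregate.
Group total = 263 + 4148.65 = 4411.65.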